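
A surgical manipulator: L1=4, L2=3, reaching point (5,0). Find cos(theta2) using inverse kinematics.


Given: L1 = 4, L2 = 3, target (x, y) = (5, 0)
Using cos(theta2) = (x^2 + y^2 - L1^2 - L2^2) / (2*L1*L2)
x^2 + y^2 = 5^2 + 0 = 25
L1^2 + L2^2 = 16 + 9 = 25
Numerator = 25 - 25 = 0
Denominator = 2*4*3 = 24
cos(theta2) = 0/24 = 0

0


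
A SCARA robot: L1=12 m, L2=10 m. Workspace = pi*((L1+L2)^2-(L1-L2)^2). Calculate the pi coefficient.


Given: L1 = 12, L2 = 10
(L1+L2)^2 = (22)^2 = 484
(L1-L2)^2 = (2)^2 = 4
Difference = 484 - 4 = 480
This equals 4*L1*L2 = 4*12*10 = 480
Workspace area = 480*pi

480


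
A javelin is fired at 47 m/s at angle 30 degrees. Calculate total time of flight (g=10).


Given: v0 = 47 m/s, theta = 30 deg, g = 10 m/s^2
sin(30) = 1/2
Using T = 2*v0*sin(theta) / g
T = 2*47*1/2 / 10
T = 47 / 10
T = 47/10 s

47/10 s


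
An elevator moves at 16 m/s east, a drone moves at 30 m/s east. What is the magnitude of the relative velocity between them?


Given: v_A = 16 m/s east, v_B = 30 m/s east
Both move in the same direction; relative speed = |v_A - v_B|
|16 - 30| = |-14|
= 14 m/s

14 m/s


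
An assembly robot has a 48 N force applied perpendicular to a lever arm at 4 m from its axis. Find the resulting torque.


Given: F = 48 N, r = 4 m, angle = 90 deg (perpendicular)
Using tau = F * r * sin(90)
sin(90) = 1
tau = 48 * 4 * 1
tau = 192 Nm

192 Nm


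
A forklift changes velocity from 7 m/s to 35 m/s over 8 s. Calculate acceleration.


Given: initial velocity v0 = 7 m/s, final velocity v = 35 m/s, time t = 8 s
Using a = (v - v0) / t
a = (35 - 7) / 8
a = 28 / 8
a = 7/2 m/s^2

7/2 m/s^2


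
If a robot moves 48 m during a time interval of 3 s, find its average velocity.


Given: distance d = 48 m, time t = 3 s
Using v = d / t
v = 48 / 3
v = 16 m/s

16 m/s


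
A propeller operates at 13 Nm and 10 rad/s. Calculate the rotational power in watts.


Given: tau = 13 Nm, omega = 10 rad/s
Using P = tau * omega
P = 13 * 10
P = 130 W

130 W


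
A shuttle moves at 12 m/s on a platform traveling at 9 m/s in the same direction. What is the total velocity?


Given: object velocity = 12 m/s, platform velocity = 9 m/s (same direction)
Using classical velocity addition: v_total = v_object + v_platform
v_total = 12 + 9
v_total = 21 m/s

21 m/s


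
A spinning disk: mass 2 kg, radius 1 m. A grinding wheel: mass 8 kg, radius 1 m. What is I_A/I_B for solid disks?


Given: M1=2 kg, R1=1 m, M2=8 kg, R2=1 m
For a disk: I = (1/2)*M*R^2, so I_A/I_B = (M1*R1^2)/(M2*R2^2)
M1*R1^2 = 2*1 = 2
M2*R2^2 = 8*1 = 8
I_A/I_B = 2/8 = 1/4

1/4


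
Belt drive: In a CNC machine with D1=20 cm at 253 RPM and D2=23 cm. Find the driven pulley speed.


Given: D1 = 20 cm, w1 = 253 RPM, D2 = 23 cm
Using D1*w1 = D2*w2
w2 = D1*w1 / D2
w2 = 20*253 / 23
w2 = 5060 / 23
w2 = 220 RPM

220 RPM


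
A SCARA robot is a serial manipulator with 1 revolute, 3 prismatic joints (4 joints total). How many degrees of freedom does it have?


Given: serial robot with 1 revolute, 3 prismatic joints
DOF contribution per joint type: revolute=1, prismatic=1, spherical=3, fixed=0
DOF = 1*1 + 3*1
DOF = 4

4


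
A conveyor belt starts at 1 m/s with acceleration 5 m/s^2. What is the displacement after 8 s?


Given: v0 = 1 m/s, a = 5 m/s^2, t = 8 s
Using s = v0*t + (1/2)*a*t^2
s = 1*8 + (1/2)*5*8^2
s = 8 + (1/2)*320
s = 8 + 160
s = 168

168 m


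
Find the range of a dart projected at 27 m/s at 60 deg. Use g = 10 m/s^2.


Given: v0 = 27 m/s, theta = 60 deg, g = 10 m/s^2
sin(2*60) = sin(120) = sqrt(3)/2
Using R = v0^2 * sin(2*theta) / g
R = 27^2 * (sqrt(3)/2) / 10
R = 729 * sqrt(3) / 20
R = 729/20*sqrt(3) m

729/20*sqrt(3) m


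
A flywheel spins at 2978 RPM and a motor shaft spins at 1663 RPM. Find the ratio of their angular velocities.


Given: RPM_A = 2978, RPM_B = 1663
omega = 2*pi*RPM/60, so omega_A/omega_B = RPM_A / RPM_B
omega_A/omega_B = 2978 / 1663
omega_A/omega_B = 2978/1663

2978/1663


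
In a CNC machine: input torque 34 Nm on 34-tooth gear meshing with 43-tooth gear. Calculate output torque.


Given: N1 = 34, N2 = 43, T1 = 34 Nm
Using T2/T1 = N2/N1
T2 = T1 * N2 / N1
T2 = 34 * 43 / 34
T2 = 1462 / 34
T2 = 43 Nm

43 Nm


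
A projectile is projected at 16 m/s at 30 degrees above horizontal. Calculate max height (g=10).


Given: v0 = 16 m/s, theta = 30 deg, g = 10 m/s^2
sin^2(30) = 1/4
Using H = v0^2 * sin^2(theta) / (2*g)
H = 16^2 * 1/4 / (2*10)
H = 256 * 1/4 / 20
H = 64 / 20
H = 16/5 m

16/5 m


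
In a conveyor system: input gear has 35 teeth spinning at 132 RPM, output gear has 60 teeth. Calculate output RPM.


Given: N1 = 35 teeth, w1 = 132 RPM, N2 = 60 teeth
Using N1*w1 = N2*w2
w2 = N1*w1 / N2
w2 = 35*132 / 60
w2 = 4620 / 60
w2 = 77 RPM

77 RPM


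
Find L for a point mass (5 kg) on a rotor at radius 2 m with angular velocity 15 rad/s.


Given: m = 5 kg, r = 2 m, omega = 15 rad/s
For a point mass: I = m*r^2
I = 5*2^2 = 5*4 = 20
L = I*omega = 20*15
L = 300 kg*m^2/s

300 kg*m^2/s


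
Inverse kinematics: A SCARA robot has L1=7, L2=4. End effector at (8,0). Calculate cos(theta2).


Given: L1 = 7, L2 = 4, target (x, y) = (8, 0)
Using cos(theta2) = (x^2 + y^2 - L1^2 - L2^2) / (2*L1*L2)
x^2 + y^2 = 8^2 + 0 = 64
L1^2 + L2^2 = 49 + 16 = 65
Numerator = 64 - 65 = -1
Denominator = 2*7*4 = 56
cos(theta2) = -1/56 = -1/56

-1/56


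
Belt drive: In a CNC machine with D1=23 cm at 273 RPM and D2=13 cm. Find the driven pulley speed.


Given: D1 = 23 cm, w1 = 273 RPM, D2 = 13 cm
Using D1*w1 = D2*w2
w2 = D1*w1 / D2
w2 = 23*273 / 13
w2 = 6279 / 13
w2 = 483 RPM

483 RPM


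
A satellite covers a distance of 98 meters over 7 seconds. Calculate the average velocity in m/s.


Given: distance d = 98 m, time t = 7 s
Using v = d / t
v = 98 / 7
v = 14 m/s

14 m/s


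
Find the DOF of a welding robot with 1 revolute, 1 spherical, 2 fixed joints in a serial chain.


Given: serial robot with 1 revolute, 1 spherical, 2 fixed joints
DOF contribution per joint type: revolute=1, prismatic=1, spherical=3, fixed=0
DOF = 1*1 + 1*3 + 2*0
DOF = 4

4


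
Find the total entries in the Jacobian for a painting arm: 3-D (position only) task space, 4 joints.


Given: task space dimension = 3, joints = 4
Jacobian is a 3 x 4 matrix
Total entries = rows * columns
Total = 3 * 4
Total = 12

12


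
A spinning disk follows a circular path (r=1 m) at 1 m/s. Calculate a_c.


Given: v = 1 m/s, r = 1 m
Using a_c = v^2 / r
a_c = 1^2 / 1
a_c = 1 / 1
a_c = 1 m/s^2

1 m/s^2


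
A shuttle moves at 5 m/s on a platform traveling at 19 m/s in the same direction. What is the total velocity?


Given: object velocity = 5 m/s, platform velocity = 19 m/s (same direction)
Using classical velocity addition: v_total = v_object + v_platform
v_total = 5 + 19
v_total = 24 m/s

24 m/s


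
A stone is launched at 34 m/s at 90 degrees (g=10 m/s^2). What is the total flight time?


Given: v0 = 34 m/s, theta = 90 deg, g = 10 m/s^2
sin(90) = 1
Using T = 2*v0*sin(theta) / g
T = 2*34*1 / 10
T = 68 / 10
T = 34/5 s

34/5 s


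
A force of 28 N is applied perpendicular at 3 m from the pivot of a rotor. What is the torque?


Given: F = 28 N, r = 3 m, angle = 90 deg (perpendicular)
Using tau = F * r * sin(90)
sin(90) = 1
tau = 28 * 3 * 1
tau = 84 Nm

84 Nm


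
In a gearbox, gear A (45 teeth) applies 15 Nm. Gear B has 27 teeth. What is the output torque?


Given: N1 = 45, N2 = 27, T1 = 15 Nm
Using T2/T1 = N2/N1
T2 = T1 * N2 / N1
T2 = 15 * 27 / 45
T2 = 405 / 45
T2 = 9 Nm

9 Nm


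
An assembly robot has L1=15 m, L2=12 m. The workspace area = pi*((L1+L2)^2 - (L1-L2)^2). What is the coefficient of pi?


Given: L1 = 15, L2 = 12
(L1+L2)^2 = (27)^2 = 729
(L1-L2)^2 = (3)^2 = 9
Difference = 729 - 9 = 720
This equals 4*L1*L2 = 4*15*12 = 720
Workspace area = 720*pi

720


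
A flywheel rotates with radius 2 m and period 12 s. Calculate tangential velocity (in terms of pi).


Given: radius r = 2 m, period T = 12 s
Using v = 2*pi*r / T
v = 2*pi*2 / 12
v = 4*pi / 12
v = 1/3*pi m/s

1/3*pi m/s


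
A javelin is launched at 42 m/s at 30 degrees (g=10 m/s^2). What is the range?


Given: v0 = 42 m/s, theta = 30 deg, g = 10 m/s^2
sin(2*30) = sin(60) = sqrt(3)/2
Using R = v0^2 * sin(2*theta) / g
R = 42^2 * (sqrt(3)/2) / 10
R = 1764 * sqrt(3) / 20
R = 441/5*sqrt(3) m

441/5*sqrt(3) m


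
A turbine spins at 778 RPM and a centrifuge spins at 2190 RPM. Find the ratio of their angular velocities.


Given: RPM_A = 778, RPM_B = 2190
omega = 2*pi*RPM/60, so omega_A/omega_B = RPM_A / RPM_B
omega_A/omega_B = 778 / 2190
omega_A/omega_B = 389/1095

389/1095


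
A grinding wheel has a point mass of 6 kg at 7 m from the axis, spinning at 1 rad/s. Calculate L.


Given: m = 6 kg, r = 7 m, omega = 1 rad/s
For a point mass: I = m*r^2
I = 6*7^2 = 6*49 = 294
L = I*omega = 294*1
L = 294 kg*m^2/s

294 kg*m^2/s


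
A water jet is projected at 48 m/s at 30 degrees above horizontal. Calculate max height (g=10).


Given: v0 = 48 m/s, theta = 30 deg, g = 10 m/s^2
sin^2(30) = 1/4
Using H = v0^2 * sin^2(theta) / (2*g)
H = 48^2 * 1/4 / (2*10)
H = 2304 * 1/4 / 20
H = 576 / 20
H = 144/5 m

144/5 m


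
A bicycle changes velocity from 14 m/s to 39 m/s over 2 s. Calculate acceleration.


Given: initial velocity v0 = 14 m/s, final velocity v = 39 m/s, time t = 2 s
Using a = (v - v0) / t
a = (39 - 14) / 2
a = 25 / 2
a = 25/2 m/s^2

25/2 m/s^2


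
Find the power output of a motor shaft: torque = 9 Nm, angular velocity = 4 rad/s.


Given: tau = 9 Nm, omega = 4 rad/s
Using P = tau * omega
P = 9 * 4
P = 36 W

36 W


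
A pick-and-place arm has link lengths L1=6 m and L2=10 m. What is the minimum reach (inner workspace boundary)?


Given: L1 = 6 m, L2 = 10 m
For a 2-link planar arm, min reach = |L1 - L2| (second link folded back)
Min reach = |6 - 10|
Min reach = 4 m

4 m


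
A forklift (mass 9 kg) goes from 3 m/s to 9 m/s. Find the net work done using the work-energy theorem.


Given: m = 9 kg, v0 = 3 m/s, v = 9 m/s
Using W = (1/2)*m*(v^2 - v0^2)
v^2 = 9^2 = 81
v0^2 = 3^2 = 9
v^2 - v0^2 = 81 - 9 = 72
W = (1/2)*9*72 = 324 J

324 J


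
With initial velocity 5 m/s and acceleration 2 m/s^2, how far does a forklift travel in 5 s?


Given: v0 = 5 m/s, a = 2 m/s^2, t = 5 s
Using s = v0*t + (1/2)*a*t^2
s = 5*5 + (1/2)*2*5^2
s = 25 + (1/2)*50
s = 25 + 25
s = 50

50 m


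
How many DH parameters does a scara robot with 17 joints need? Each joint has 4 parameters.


Given: 17 joints, 4 DH parameters per joint (d, theta, a, alpha)
Total DH parameters = number_of_joints * 4
Total = 17 * 4
Total = 68

68


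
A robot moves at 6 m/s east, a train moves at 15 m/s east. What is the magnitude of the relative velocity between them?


Given: v_A = 6 m/s east, v_B = 15 m/s east
Both move in the same direction; relative speed = |v_A - v_B|
|6 - 15| = |-9|
= 9 m/s

9 m/s


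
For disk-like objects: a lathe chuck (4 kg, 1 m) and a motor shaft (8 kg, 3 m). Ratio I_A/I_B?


Given: M1=4 kg, R1=1 m, M2=8 kg, R2=3 m
For a disk: I = (1/2)*M*R^2, so I_A/I_B = (M1*R1^2)/(M2*R2^2)
M1*R1^2 = 4*1 = 4
M2*R2^2 = 8*9 = 72
I_A/I_B = 4/72 = 1/18

1/18


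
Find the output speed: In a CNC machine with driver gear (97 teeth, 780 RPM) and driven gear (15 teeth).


Given: N1 = 97 teeth, w1 = 780 RPM, N2 = 15 teeth
Using N1*w1 = N2*w2
w2 = N1*w1 / N2
w2 = 97*780 / 15
w2 = 75660 / 15
w2 = 5044 RPM

5044 RPM


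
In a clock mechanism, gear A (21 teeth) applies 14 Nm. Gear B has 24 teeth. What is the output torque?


Given: N1 = 21, N2 = 24, T1 = 14 Nm
Using T2/T1 = N2/N1
T2 = T1 * N2 / N1
T2 = 14 * 24 / 21
T2 = 336 / 21
T2 = 16 Nm

16 Nm


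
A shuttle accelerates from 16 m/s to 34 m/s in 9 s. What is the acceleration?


Given: initial velocity v0 = 16 m/s, final velocity v = 34 m/s, time t = 9 s
Using a = (v - v0) / t
a = (34 - 16) / 9
a = 18 / 9
a = 2 m/s^2

2 m/s^2


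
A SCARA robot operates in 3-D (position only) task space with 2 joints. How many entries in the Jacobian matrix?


Given: task space dimension = 3, joints = 2
Jacobian is a 3 x 2 matrix
Total entries = rows * columns
Total = 3 * 2
Total = 6

6


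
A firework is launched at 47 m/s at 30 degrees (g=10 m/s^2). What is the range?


Given: v0 = 47 m/s, theta = 30 deg, g = 10 m/s^2
sin(2*30) = sin(60) = sqrt(3)/2
Using R = v0^2 * sin(2*theta) / g
R = 47^2 * (sqrt(3)/2) / 10
R = 2209 * sqrt(3) / 20
R = 2209/20*sqrt(3) m

2209/20*sqrt(3) m


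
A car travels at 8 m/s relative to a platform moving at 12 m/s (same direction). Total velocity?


Given: object velocity = 8 m/s, platform velocity = 12 m/s (same direction)
Using classical velocity addition: v_total = v_object + v_platform
v_total = 8 + 12
v_total = 20 m/s

20 m/s


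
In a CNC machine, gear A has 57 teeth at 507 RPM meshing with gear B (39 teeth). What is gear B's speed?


Given: N1 = 57 teeth, w1 = 507 RPM, N2 = 39 teeth
Using N1*w1 = N2*w2
w2 = N1*w1 / N2
w2 = 57*507 / 39
w2 = 28899 / 39
w2 = 741 RPM

741 RPM


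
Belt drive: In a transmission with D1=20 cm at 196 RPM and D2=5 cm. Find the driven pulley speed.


Given: D1 = 20 cm, w1 = 196 RPM, D2 = 5 cm
Using D1*w1 = D2*w2
w2 = D1*w1 / D2
w2 = 20*196 / 5
w2 = 3920 / 5
w2 = 784 RPM

784 RPM


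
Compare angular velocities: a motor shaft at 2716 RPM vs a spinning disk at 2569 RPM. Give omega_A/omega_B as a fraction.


Given: RPM_A = 2716, RPM_B = 2569
omega = 2*pi*RPM/60, so omega_A/omega_B = RPM_A / RPM_B
omega_A/omega_B = 2716 / 2569
omega_A/omega_B = 388/367

388/367


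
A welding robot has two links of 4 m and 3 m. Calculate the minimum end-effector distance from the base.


Given: L1 = 4 m, L2 = 3 m
For a 2-link planar arm, min reach = |L1 - L2| (second link folded back)
Min reach = |4 - 3|
Min reach = 1 m

1 m


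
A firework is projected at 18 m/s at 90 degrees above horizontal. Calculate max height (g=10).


Given: v0 = 18 m/s, theta = 90 deg, g = 10 m/s^2
sin^2(90) = 1
Using H = v0^2 * sin^2(theta) / (2*g)
H = 18^2 * 1 / (2*10)
H = 324 * 1 / 20
H = 324 / 20
H = 81/5 m

81/5 m


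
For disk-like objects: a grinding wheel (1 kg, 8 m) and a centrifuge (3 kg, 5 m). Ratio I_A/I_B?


Given: M1=1 kg, R1=8 m, M2=3 kg, R2=5 m
For a disk: I = (1/2)*M*R^2, so I_A/I_B = (M1*R1^2)/(M2*R2^2)
M1*R1^2 = 1*64 = 64
M2*R2^2 = 3*25 = 75
I_A/I_B = 64/75 = 64/75

64/75


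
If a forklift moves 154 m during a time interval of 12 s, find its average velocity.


Given: distance d = 154 m, time t = 12 s
Using v = d / t
v = 154 / 12
v = 77/6 m/s

77/6 m/s


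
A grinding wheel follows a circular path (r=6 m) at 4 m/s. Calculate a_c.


Given: v = 4 m/s, r = 6 m
Using a_c = v^2 / r
a_c = 4^2 / 6
a_c = 16 / 6
a_c = 8/3 m/s^2

8/3 m/s^2


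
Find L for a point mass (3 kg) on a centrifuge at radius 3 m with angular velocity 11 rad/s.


Given: m = 3 kg, r = 3 m, omega = 11 rad/s
For a point mass: I = m*r^2
I = 3*3^2 = 3*9 = 27
L = I*omega = 27*11
L = 297 kg*m^2/s

297 kg*m^2/s


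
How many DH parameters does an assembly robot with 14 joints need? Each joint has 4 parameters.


Given: 14 joints, 4 DH parameters per joint (d, theta, a, alpha)
Total DH parameters = number_of_joints * 4
Total = 14 * 4
Total = 56

56


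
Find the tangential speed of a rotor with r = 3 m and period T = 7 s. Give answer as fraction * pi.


Given: radius r = 3 m, period T = 7 s
Using v = 2*pi*r / T
v = 2*pi*3 / 7
v = 6*pi / 7
v = 6/7*pi m/s

6/7*pi m/s


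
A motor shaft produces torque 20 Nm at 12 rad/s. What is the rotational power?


Given: tau = 20 Nm, omega = 12 rad/s
Using P = tau * omega
P = 20 * 12
P = 240 W

240 W


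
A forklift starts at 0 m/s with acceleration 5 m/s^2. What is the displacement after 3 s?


Given: v0 = 0 m/s, a = 5 m/s^2, t = 3 s
Using s = v0*t + (1/2)*a*t^2
s = 0*3 + (1/2)*5*3^2
s = 0 + (1/2)*45
s = 0 + 45/2
s = 45/2

45/2 m


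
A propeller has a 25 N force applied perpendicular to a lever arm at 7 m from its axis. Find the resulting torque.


Given: F = 25 N, r = 7 m, angle = 90 deg (perpendicular)
Using tau = F * r * sin(90)
sin(90) = 1
tau = 25 * 7 * 1
tau = 175 Nm

175 Nm


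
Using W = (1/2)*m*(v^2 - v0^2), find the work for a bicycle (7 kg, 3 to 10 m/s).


Given: m = 7 kg, v0 = 3 m/s, v = 10 m/s
Using W = (1/2)*m*(v^2 - v0^2)
v^2 = 10^2 = 100
v0^2 = 3^2 = 9
v^2 - v0^2 = 100 - 9 = 91
W = (1/2)*7*91 = 637/2 J

637/2 J


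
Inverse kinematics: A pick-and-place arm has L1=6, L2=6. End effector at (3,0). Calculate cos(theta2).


Given: L1 = 6, L2 = 6, target (x, y) = (3, 0)
Using cos(theta2) = (x^2 + y^2 - L1^2 - L2^2) / (2*L1*L2)
x^2 + y^2 = 3^2 + 0 = 9
L1^2 + L2^2 = 36 + 36 = 72
Numerator = 9 - 72 = -63
Denominator = 2*6*6 = 72
cos(theta2) = -63/72 = -7/8

-7/8


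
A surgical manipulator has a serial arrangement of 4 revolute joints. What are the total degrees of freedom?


Given: serial robot with 4 revolute joints
DOF contribution per joint type: revolute=1, prismatic=1, spherical=3, fixed=0
DOF = 4*1
DOF = 4

4


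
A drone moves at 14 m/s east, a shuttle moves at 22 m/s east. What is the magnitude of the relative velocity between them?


Given: v_A = 14 m/s east, v_B = 22 m/s east
Both move in the same direction; relative speed = |v_A - v_B|
|14 - 22| = |-8|
= 8 m/s

8 m/s


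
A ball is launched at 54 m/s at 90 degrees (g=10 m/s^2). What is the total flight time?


Given: v0 = 54 m/s, theta = 90 deg, g = 10 m/s^2
sin(90) = 1
Using T = 2*v0*sin(theta) / g
T = 2*54*1 / 10
T = 108 / 10
T = 54/5 s

54/5 s


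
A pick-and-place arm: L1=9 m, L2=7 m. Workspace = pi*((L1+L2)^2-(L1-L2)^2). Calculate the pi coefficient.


Given: L1 = 9, L2 = 7
(L1+L2)^2 = (16)^2 = 256
(L1-L2)^2 = (2)^2 = 4
Difference = 256 - 4 = 252
This equals 4*L1*L2 = 4*9*7 = 252
Workspace area = 252*pi

252


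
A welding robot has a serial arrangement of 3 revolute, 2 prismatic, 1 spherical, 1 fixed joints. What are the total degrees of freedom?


Given: serial robot with 3 revolute, 2 prismatic, 1 spherical, 1 fixed joints
DOF contribution per joint type: revolute=1, prismatic=1, spherical=3, fixed=0
DOF = 3*1 + 2*1 + 1*3 + 1*0
DOF = 8

8


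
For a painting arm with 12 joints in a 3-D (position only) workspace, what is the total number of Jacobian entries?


Given: task space dimension = 3, joints = 12
Jacobian is a 3 x 12 matrix
Total entries = rows * columns
Total = 3 * 12
Total = 36

36


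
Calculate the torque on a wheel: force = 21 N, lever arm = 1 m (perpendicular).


Given: F = 21 N, r = 1 m, angle = 90 deg (perpendicular)
Using tau = F * r * sin(90)
sin(90) = 1
tau = 21 * 1 * 1
tau = 21 Nm

21 Nm


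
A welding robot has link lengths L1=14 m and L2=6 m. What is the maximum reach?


Given: L1 = 14 m, L2 = 6 m
For a 2-link planar arm, max reach = L1 + L2 (fully extended)
Max reach = 14 + 6
Max reach = 20 m

20 m


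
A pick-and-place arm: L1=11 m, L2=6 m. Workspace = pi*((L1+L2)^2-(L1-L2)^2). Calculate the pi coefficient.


Given: L1 = 11, L2 = 6
(L1+L2)^2 = (17)^2 = 289
(L1-L2)^2 = (5)^2 = 25
Difference = 289 - 25 = 264
This equals 4*L1*L2 = 4*11*6 = 264
Workspace area = 264*pi

264


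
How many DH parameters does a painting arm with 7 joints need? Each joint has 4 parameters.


Given: 7 joints, 4 DH parameters per joint (d, theta, a, alpha)
Total DH parameters = number_of_joints * 4
Total = 7 * 4
Total = 28

28


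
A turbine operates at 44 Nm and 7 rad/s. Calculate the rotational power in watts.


Given: tau = 44 Nm, omega = 7 rad/s
Using P = tau * omega
P = 44 * 7
P = 308 W

308 W


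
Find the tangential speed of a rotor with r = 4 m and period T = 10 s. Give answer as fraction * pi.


Given: radius r = 4 m, period T = 10 s
Using v = 2*pi*r / T
v = 2*pi*4 / 10
v = 8*pi / 10
v = 4/5*pi m/s

4/5*pi m/s


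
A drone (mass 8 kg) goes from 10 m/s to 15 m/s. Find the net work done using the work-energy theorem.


Given: m = 8 kg, v0 = 10 m/s, v = 15 m/s
Using W = (1/2)*m*(v^2 - v0^2)
v^2 = 15^2 = 225
v0^2 = 10^2 = 100
v^2 - v0^2 = 225 - 100 = 125
W = (1/2)*8*125 = 500 J

500 J


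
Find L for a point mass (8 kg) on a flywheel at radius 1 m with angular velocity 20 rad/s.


Given: m = 8 kg, r = 1 m, omega = 20 rad/s
For a point mass: I = m*r^2
I = 8*1^2 = 8*1 = 8
L = I*omega = 8*20
L = 160 kg*m^2/s

160 kg*m^2/s


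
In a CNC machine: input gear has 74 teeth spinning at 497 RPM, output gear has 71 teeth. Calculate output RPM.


Given: N1 = 74 teeth, w1 = 497 RPM, N2 = 71 teeth
Using N1*w1 = N2*w2
w2 = N1*w1 / N2
w2 = 74*497 / 71
w2 = 36778 / 71
w2 = 518 RPM

518 RPM


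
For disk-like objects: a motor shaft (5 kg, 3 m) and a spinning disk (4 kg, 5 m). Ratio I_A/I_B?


Given: M1=5 kg, R1=3 m, M2=4 kg, R2=5 m
For a disk: I = (1/2)*M*R^2, so I_A/I_B = (M1*R1^2)/(M2*R2^2)
M1*R1^2 = 5*9 = 45
M2*R2^2 = 4*25 = 100
I_A/I_B = 45/100 = 9/20

9/20


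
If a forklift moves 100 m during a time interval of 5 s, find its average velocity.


Given: distance d = 100 m, time t = 5 s
Using v = d / t
v = 100 / 5
v = 20 m/s

20 m/s


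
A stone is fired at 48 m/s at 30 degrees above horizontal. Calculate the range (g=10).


Given: v0 = 48 m/s, theta = 30 deg, g = 10 m/s^2
sin(2*30) = sin(60) = sqrt(3)/2
Using R = v0^2 * sin(2*theta) / g
R = 48^2 * (sqrt(3)/2) / 10
R = 2304 * sqrt(3) / 20
R = 576/5*sqrt(3) m

576/5*sqrt(3) m


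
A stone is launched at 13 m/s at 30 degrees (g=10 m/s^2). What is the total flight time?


Given: v0 = 13 m/s, theta = 30 deg, g = 10 m/s^2
sin(30) = 1/2
Using T = 2*v0*sin(theta) / g
T = 2*13*1/2 / 10
T = 13 / 10
T = 13/10 s

13/10 s


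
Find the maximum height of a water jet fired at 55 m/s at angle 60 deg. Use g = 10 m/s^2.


Given: v0 = 55 m/s, theta = 60 deg, g = 10 m/s^2
sin^2(60) = 3/4
Using H = v0^2 * sin^2(theta) / (2*g)
H = 55^2 * 3/4 / (2*10)
H = 3025 * 3/4 / 20
H = 9075/4 / 20
H = 1815/16 m

1815/16 m


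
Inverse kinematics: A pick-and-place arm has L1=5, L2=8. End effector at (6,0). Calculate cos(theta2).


Given: L1 = 5, L2 = 8, target (x, y) = (6, 0)
Using cos(theta2) = (x^2 + y^2 - L1^2 - L2^2) / (2*L1*L2)
x^2 + y^2 = 6^2 + 0 = 36
L1^2 + L2^2 = 25 + 64 = 89
Numerator = 36 - 89 = -53
Denominator = 2*5*8 = 80
cos(theta2) = -53/80 = -53/80

-53/80


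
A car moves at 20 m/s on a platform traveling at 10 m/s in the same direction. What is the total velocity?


Given: object velocity = 20 m/s, platform velocity = 10 m/s (same direction)
Using classical velocity addition: v_total = v_object + v_platform
v_total = 20 + 10
v_total = 30 m/s

30 m/s


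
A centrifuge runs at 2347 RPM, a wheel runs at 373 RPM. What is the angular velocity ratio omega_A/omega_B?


Given: RPM_A = 2347, RPM_B = 373
omega = 2*pi*RPM/60, so omega_A/omega_B = RPM_A / RPM_B
omega_A/omega_B = 2347 / 373
omega_A/omega_B = 2347/373

2347/373


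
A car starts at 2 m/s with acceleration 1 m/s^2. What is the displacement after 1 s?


Given: v0 = 2 m/s, a = 1 m/s^2, t = 1 s
Using s = v0*t + (1/2)*a*t^2
s = 2*1 + (1/2)*1*1^2
s = 2 + (1/2)*1
s = 2 + 1/2
s = 5/2

5/2 m


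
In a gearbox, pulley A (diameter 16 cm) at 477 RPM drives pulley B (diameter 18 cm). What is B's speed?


Given: D1 = 16 cm, w1 = 477 RPM, D2 = 18 cm
Using D1*w1 = D2*w2
w2 = D1*w1 / D2
w2 = 16*477 / 18
w2 = 7632 / 18
w2 = 424 RPM

424 RPM


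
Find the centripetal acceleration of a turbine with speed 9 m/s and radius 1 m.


Given: v = 9 m/s, r = 1 m
Using a_c = v^2 / r
a_c = 9^2 / 1
a_c = 81 / 1
a_c = 81 m/s^2

81 m/s^2


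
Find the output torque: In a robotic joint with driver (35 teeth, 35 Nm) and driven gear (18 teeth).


Given: N1 = 35, N2 = 18, T1 = 35 Nm
Using T2/T1 = N2/N1
T2 = T1 * N2 / N1
T2 = 35 * 18 / 35
T2 = 630 / 35
T2 = 18 Nm

18 Nm


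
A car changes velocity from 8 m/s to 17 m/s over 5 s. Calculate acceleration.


Given: initial velocity v0 = 8 m/s, final velocity v = 17 m/s, time t = 5 s
Using a = (v - v0) / t
a = (17 - 8) / 5
a = 9 / 5
a = 9/5 m/s^2

9/5 m/s^2


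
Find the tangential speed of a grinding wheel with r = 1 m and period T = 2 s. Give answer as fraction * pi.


Given: radius r = 1 m, period T = 2 s
Using v = 2*pi*r / T
v = 2*pi*1 / 2
v = 2*pi / 2
v = 1*pi m/s

1*pi m/s


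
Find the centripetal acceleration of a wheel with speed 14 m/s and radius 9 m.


Given: v = 14 m/s, r = 9 m
Using a_c = v^2 / r
a_c = 14^2 / 9
a_c = 196 / 9
a_c = 196/9 m/s^2

196/9 m/s^2


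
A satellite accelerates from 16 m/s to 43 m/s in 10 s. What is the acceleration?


Given: initial velocity v0 = 16 m/s, final velocity v = 43 m/s, time t = 10 s
Using a = (v - v0) / t
a = (43 - 16) / 10
a = 27 / 10
a = 27/10 m/s^2

27/10 m/s^2


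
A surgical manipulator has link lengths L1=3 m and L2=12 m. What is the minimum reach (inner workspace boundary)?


Given: L1 = 3 m, L2 = 12 m
For a 2-link planar arm, min reach = |L1 - L2| (second link folded back)
Min reach = |3 - 12|
Min reach = 9 m

9 m


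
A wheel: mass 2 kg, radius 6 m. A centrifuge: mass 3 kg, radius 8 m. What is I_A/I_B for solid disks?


Given: M1=2 kg, R1=6 m, M2=3 kg, R2=8 m
For a disk: I = (1/2)*M*R^2, so I_A/I_B = (M1*R1^2)/(M2*R2^2)
M1*R1^2 = 2*36 = 72
M2*R2^2 = 3*64 = 192
I_A/I_B = 72/192 = 3/8

3/8


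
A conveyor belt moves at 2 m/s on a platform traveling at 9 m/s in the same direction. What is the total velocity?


Given: object velocity = 2 m/s, platform velocity = 9 m/s (same direction)
Using classical velocity addition: v_total = v_object + v_platform
v_total = 2 + 9
v_total = 11 m/s

11 m/s


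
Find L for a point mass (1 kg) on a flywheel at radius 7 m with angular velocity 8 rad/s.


Given: m = 1 kg, r = 7 m, omega = 8 rad/s
For a point mass: I = m*r^2
I = 1*7^2 = 1*49 = 49
L = I*omega = 49*8
L = 392 kg*m^2/s

392 kg*m^2/s


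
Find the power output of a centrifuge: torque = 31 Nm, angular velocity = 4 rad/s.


Given: tau = 31 Nm, omega = 4 rad/s
Using P = tau * omega
P = 31 * 4
P = 124 W

124 W


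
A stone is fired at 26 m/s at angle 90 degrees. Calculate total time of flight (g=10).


Given: v0 = 26 m/s, theta = 90 deg, g = 10 m/s^2
sin(90) = 1
Using T = 2*v0*sin(theta) / g
T = 2*26*1 / 10
T = 52 / 10
T = 26/5 s

26/5 s


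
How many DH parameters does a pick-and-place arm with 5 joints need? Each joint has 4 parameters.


Given: 5 joints, 4 DH parameters per joint (d, theta, a, alpha)
Total DH parameters = number_of_joints * 4
Total = 5 * 4
Total = 20

20


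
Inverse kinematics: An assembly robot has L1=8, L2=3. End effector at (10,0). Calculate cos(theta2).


Given: L1 = 8, L2 = 3, target (x, y) = (10, 0)
Using cos(theta2) = (x^2 + y^2 - L1^2 - L2^2) / (2*L1*L2)
x^2 + y^2 = 10^2 + 0 = 100
L1^2 + L2^2 = 64 + 9 = 73
Numerator = 100 - 73 = 27
Denominator = 2*8*3 = 48
cos(theta2) = 27/48 = 9/16

9/16


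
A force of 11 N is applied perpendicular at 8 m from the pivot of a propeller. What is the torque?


Given: F = 11 N, r = 8 m, angle = 90 deg (perpendicular)
Using tau = F * r * sin(90)
sin(90) = 1
tau = 11 * 8 * 1
tau = 88 Nm

88 Nm


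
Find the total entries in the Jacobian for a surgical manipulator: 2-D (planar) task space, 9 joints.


Given: task space dimension = 2, joints = 9
Jacobian is a 2 x 9 matrix
Total entries = rows * columns
Total = 2 * 9
Total = 18

18


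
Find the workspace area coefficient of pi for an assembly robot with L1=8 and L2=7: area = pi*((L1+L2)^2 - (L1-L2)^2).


Given: L1 = 8, L2 = 7
(L1+L2)^2 = (15)^2 = 225
(L1-L2)^2 = (1)^2 = 1
Difference = 225 - 1 = 224
This equals 4*L1*L2 = 4*8*7 = 224
Workspace area = 224*pi

224


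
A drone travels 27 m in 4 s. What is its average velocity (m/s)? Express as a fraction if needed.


Given: distance d = 27 m, time t = 4 s
Using v = d / t
v = 27 / 4
v = 27/4 m/s

27/4 m/s


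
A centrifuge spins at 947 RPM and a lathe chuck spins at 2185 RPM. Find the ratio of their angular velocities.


Given: RPM_A = 947, RPM_B = 2185
omega = 2*pi*RPM/60, so omega_A/omega_B = RPM_A / RPM_B
omega_A/omega_B = 947 / 2185
omega_A/omega_B = 947/2185

947/2185


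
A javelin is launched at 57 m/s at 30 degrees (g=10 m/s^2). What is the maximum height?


Given: v0 = 57 m/s, theta = 30 deg, g = 10 m/s^2
sin^2(30) = 1/4
Using H = v0^2 * sin^2(theta) / (2*g)
H = 57^2 * 1/4 / (2*10)
H = 3249 * 1/4 / 20
H = 3249/4 / 20
H = 3249/80 m

3249/80 m


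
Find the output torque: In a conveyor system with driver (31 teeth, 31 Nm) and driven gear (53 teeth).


Given: N1 = 31, N2 = 53, T1 = 31 Nm
Using T2/T1 = N2/N1
T2 = T1 * N2 / N1
T2 = 31 * 53 / 31
T2 = 1643 / 31
T2 = 53 Nm

53 Nm


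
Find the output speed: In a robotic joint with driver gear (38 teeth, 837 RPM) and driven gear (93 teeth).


Given: N1 = 38 teeth, w1 = 837 RPM, N2 = 93 teeth
Using N1*w1 = N2*w2
w2 = N1*w1 / N2
w2 = 38*837 / 93
w2 = 31806 / 93
w2 = 342 RPM

342 RPM


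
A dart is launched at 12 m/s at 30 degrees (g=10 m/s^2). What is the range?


Given: v0 = 12 m/s, theta = 30 deg, g = 10 m/s^2
sin(2*30) = sin(60) = sqrt(3)/2
Using R = v0^2 * sin(2*theta) / g
R = 12^2 * (sqrt(3)/2) / 10
R = 144 * sqrt(3) / 20
R = 36/5*sqrt(3) m

36/5*sqrt(3) m


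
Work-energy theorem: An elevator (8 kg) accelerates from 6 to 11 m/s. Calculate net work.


Given: m = 8 kg, v0 = 6 m/s, v = 11 m/s
Using W = (1/2)*m*(v^2 - v0^2)
v^2 = 11^2 = 121
v0^2 = 6^2 = 36
v^2 - v0^2 = 121 - 36 = 85
W = (1/2)*8*85 = 340 J

340 J


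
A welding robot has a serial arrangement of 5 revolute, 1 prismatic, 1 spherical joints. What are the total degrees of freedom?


Given: serial robot with 5 revolute, 1 prismatic, 1 spherical joints
DOF contribution per joint type: revolute=1, prismatic=1, spherical=3, fixed=0
DOF = 5*1 + 1*1 + 1*3
DOF = 9

9


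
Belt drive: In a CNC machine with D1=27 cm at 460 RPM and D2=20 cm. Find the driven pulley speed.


Given: D1 = 27 cm, w1 = 460 RPM, D2 = 20 cm
Using D1*w1 = D2*w2
w2 = D1*w1 / D2
w2 = 27*460 / 20
w2 = 12420 / 20
w2 = 621 RPM

621 RPM


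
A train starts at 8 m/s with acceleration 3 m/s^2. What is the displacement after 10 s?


Given: v0 = 8 m/s, a = 3 m/s^2, t = 10 s
Using s = v0*t + (1/2)*a*t^2
s = 8*10 + (1/2)*3*10^2
s = 80 + (1/2)*300
s = 80 + 150
s = 230

230 m


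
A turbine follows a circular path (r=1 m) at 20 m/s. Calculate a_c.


Given: v = 20 m/s, r = 1 m
Using a_c = v^2 / r
a_c = 20^2 / 1
a_c = 400 / 1
a_c = 400 m/s^2

400 m/s^2


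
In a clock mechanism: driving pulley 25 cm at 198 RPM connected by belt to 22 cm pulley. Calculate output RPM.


Given: D1 = 25 cm, w1 = 198 RPM, D2 = 22 cm
Using D1*w1 = D2*w2
w2 = D1*w1 / D2
w2 = 25*198 / 22
w2 = 4950 / 22
w2 = 225 RPM

225 RPM


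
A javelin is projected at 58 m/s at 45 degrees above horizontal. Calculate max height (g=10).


Given: v0 = 58 m/s, theta = 45 deg, g = 10 m/s^2
sin^2(45) = 1/2
Using H = v0^2 * sin^2(theta) / (2*g)
H = 58^2 * 1/2 / (2*10)
H = 3364 * 1/2 / 20
H = 1682 / 20
H = 841/10 m

841/10 m


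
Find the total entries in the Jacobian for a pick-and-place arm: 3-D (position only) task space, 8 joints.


Given: task space dimension = 3, joints = 8
Jacobian is a 3 x 8 matrix
Total entries = rows * columns
Total = 3 * 8
Total = 24

24


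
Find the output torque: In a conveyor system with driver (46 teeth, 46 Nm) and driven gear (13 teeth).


Given: N1 = 46, N2 = 13, T1 = 46 Nm
Using T2/T1 = N2/N1
T2 = T1 * N2 / N1
T2 = 46 * 13 / 46
T2 = 598 / 46
T2 = 13 Nm

13 Nm


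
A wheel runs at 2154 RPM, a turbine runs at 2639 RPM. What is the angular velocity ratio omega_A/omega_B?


Given: RPM_A = 2154, RPM_B = 2639
omega = 2*pi*RPM/60, so omega_A/omega_B = RPM_A / RPM_B
omega_A/omega_B = 2154 / 2639
omega_A/omega_B = 2154/2639

2154/2639


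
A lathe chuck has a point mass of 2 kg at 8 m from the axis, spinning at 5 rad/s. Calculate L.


Given: m = 2 kg, r = 8 m, omega = 5 rad/s
For a point mass: I = m*r^2
I = 2*8^2 = 2*64 = 128
L = I*omega = 128*5
L = 640 kg*m^2/s

640 kg*m^2/s


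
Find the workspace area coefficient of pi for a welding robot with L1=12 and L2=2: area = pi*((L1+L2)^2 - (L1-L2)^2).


Given: L1 = 12, L2 = 2
(L1+L2)^2 = (14)^2 = 196
(L1-L2)^2 = (10)^2 = 100
Difference = 196 - 100 = 96
This equals 4*L1*L2 = 4*12*2 = 96
Workspace area = 96*pi

96


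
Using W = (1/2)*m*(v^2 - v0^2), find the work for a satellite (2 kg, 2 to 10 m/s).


Given: m = 2 kg, v0 = 2 m/s, v = 10 m/s
Using W = (1/2)*m*(v^2 - v0^2)
v^2 = 10^2 = 100
v0^2 = 2^2 = 4
v^2 - v0^2 = 100 - 4 = 96
W = (1/2)*2*96 = 96 J

96 J


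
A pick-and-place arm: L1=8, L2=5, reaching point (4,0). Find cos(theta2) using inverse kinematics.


Given: L1 = 8, L2 = 5, target (x, y) = (4, 0)
Using cos(theta2) = (x^2 + y^2 - L1^2 - L2^2) / (2*L1*L2)
x^2 + y^2 = 4^2 + 0 = 16
L1^2 + L2^2 = 64 + 25 = 89
Numerator = 16 - 89 = -73
Denominator = 2*8*5 = 80
cos(theta2) = -73/80 = -73/80

-73/80


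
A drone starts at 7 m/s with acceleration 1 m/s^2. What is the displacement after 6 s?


Given: v0 = 7 m/s, a = 1 m/s^2, t = 6 s
Using s = v0*t + (1/2)*a*t^2
s = 7*6 + (1/2)*1*6^2
s = 42 + (1/2)*36
s = 42 + 18
s = 60

60 m


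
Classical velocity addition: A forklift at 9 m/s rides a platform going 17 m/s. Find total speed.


Given: object velocity = 9 m/s, platform velocity = 17 m/s (same direction)
Using classical velocity addition: v_total = v_object + v_platform
v_total = 9 + 17
v_total = 26 m/s

26 m/s


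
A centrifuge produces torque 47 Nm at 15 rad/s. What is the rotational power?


Given: tau = 47 Nm, omega = 15 rad/s
Using P = tau * omega
P = 47 * 15
P = 705 W

705 W


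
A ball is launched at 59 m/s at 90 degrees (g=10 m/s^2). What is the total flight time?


Given: v0 = 59 m/s, theta = 90 deg, g = 10 m/s^2
sin(90) = 1
Using T = 2*v0*sin(theta) / g
T = 2*59*1 / 10
T = 118 / 10
T = 59/5 s

59/5 s


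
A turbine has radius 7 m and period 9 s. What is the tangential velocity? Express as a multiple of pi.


Given: radius r = 7 m, period T = 9 s
Using v = 2*pi*r / T
v = 2*pi*7 / 9
v = 14*pi / 9
v = 14/9*pi m/s

14/9*pi m/s


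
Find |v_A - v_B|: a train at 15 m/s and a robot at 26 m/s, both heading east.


Given: v_A = 15 m/s east, v_B = 26 m/s east
Both move in the same direction; relative speed = |v_A - v_B|
|15 - 26| = |-11|
= 11 m/s

11 m/s


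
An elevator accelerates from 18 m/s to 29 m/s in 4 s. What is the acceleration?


Given: initial velocity v0 = 18 m/s, final velocity v = 29 m/s, time t = 4 s
Using a = (v - v0) / t
a = (29 - 18) / 4
a = 11 / 4
a = 11/4 m/s^2

11/4 m/s^2


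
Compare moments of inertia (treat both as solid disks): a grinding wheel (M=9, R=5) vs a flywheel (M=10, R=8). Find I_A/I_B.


Given: M1=9 kg, R1=5 m, M2=10 kg, R2=8 m
For a disk: I = (1/2)*M*R^2, so I_A/I_B = (M1*R1^2)/(M2*R2^2)
M1*R1^2 = 9*25 = 225
M2*R2^2 = 10*64 = 640
I_A/I_B = 225/640 = 45/128

45/128


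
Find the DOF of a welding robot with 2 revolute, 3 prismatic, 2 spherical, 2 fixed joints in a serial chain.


Given: serial robot with 2 revolute, 3 prismatic, 2 spherical, 2 fixed joints
DOF contribution per joint type: revolute=1, prismatic=1, spherical=3, fixed=0
DOF = 2*1 + 3*1 + 2*3 + 2*0
DOF = 11

11


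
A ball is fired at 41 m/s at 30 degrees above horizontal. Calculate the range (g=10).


Given: v0 = 41 m/s, theta = 30 deg, g = 10 m/s^2
sin(2*30) = sin(60) = sqrt(3)/2
Using R = v0^2 * sin(2*theta) / g
R = 41^2 * (sqrt(3)/2) / 10
R = 1681 * sqrt(3) / 20
R = 1681/20*sqrt(3) m

1681/20*sqrt(3) m


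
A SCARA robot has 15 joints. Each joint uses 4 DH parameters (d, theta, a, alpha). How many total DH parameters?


Given: 15 joints, 4 DH parameters per joint (d, theta, a, alpha)
Total DH parameters = number_of_joints * 4
Total = 15 * 4
Total = 60

60


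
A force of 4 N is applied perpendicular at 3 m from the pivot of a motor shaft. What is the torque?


Given: F = 4 N, r = 3 m, angle = 90 deg (perpendicular)
Using tau = F * r * sin(90)
sin(90) = 1
tau = 4 * 3 * 1
tau = 12 Nm

12 Nm


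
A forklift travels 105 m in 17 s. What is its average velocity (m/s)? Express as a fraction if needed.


Given: distance d = 105 m, time t = 17 s
Using v = d / t
v = 105 / 17
v = 105/17 m/s

105/17 m/s


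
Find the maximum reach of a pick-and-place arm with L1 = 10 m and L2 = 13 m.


Given: L1 = 10 m, L2 = 13 m
For a 2-link planar arm, max reach = L1 + L2 (fully extended)
Max reach = 10 + 13
Max reach = 23 m

23 m


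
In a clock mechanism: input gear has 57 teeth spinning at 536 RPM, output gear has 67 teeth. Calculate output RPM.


Given: N1 = 57 teeth, w1 = 536 RPM, N2 = 67 teeth
Using N1*w1 = N2*w2
w2 = N1*w1 / N2
w2 = 57*536 / 67
w2 = 30552 / 67
w2 = 456 RPM

456 RPM


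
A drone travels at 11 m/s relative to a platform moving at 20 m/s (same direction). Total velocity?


Given: object velocity = 11 m/s, platform velocity = 20 m/s (same direction)
Using classical velocity addition: v_total = v_object + v_platform
v_total = 11 + 20
v_total = 31 m/s

31 m/s


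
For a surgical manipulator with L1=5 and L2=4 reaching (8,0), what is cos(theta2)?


Given: L1 = 5, L2 = 4, target (x, y) = (8, 0)
Using cos(theta2) = (x^2 + y^2 - L1^2 - L2^2) / (2*L1*L2)
x^2 + y^2 = 8^2 + 0 = 64
L1^2 + L2^2 = 25 + 16 = 41
Numerator = 64 - 41 = 23
Denominator = 2*5*4 = 40
cos(theta2) = 23/40 = 23/40

23/40


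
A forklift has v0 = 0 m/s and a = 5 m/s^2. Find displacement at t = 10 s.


Given: v0 = 0 m/s, a = 5 m/s^2, t = 10 s
Using s = v0*t + (1/2)*a*t^2
s = 0*10 + (1/2)*5*10^2
s = 0 + (1/2)*500
s = 0 + 250
s = 250

250 m


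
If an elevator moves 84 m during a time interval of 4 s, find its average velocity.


Given: distance d = 84 m, time t = 4 s
Using v = d / t
v = 84 / 4
v = 21 m/s

21 m/s


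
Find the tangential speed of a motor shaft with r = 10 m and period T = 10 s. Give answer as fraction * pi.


Given: radius r = 10 m, period T = 10 s
Using v = 2*pi*r / T
v = 2*pi*10 / 10
v = 20*pi / 10
v = 2*pi m/s

2*pi m/s


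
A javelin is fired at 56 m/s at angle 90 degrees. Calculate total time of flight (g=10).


Given: v0 = 56 m/s, theta = 90 deg, g = 10 m/s^2
sin(90) = 1
Using T = 2*v0*sin(theta) / g
T = 2*56*1 / 10
T = 112 / 10
T = 56/5 s

56/5 s


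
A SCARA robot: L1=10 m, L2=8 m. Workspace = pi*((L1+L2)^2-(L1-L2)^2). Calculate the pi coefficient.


Given: L1 = 10, L2 = 8
(L1+L2)^2 = (18)^2 = 324
(L1-L2)^2 = (2)^2 = 4
Difference = 324 - 4 = 320
This equals 4*L1*L2 = 4*10*8 = 320
Workspace area = 320*pi

320


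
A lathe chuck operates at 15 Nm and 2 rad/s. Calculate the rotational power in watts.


Given: tau = 15 Nm, omega = 2 rad/s
Using P = tau * omega
P = 15 * 2
P = 30 W

30 W


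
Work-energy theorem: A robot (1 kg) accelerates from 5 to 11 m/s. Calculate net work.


Given: m = 1 kg, v0 = 5 m/s, v = 11 m/s
Using W = (1/2)*m*(v^2 - v0^2)
v^2 = 11^2 = 121
v0^2 = 5^2 = 25
v^2 - v0^2 = 121 - 25 = 96
W = (1/2)*1*96 = 48 J

48 J


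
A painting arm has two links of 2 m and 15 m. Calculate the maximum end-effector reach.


Given: L1 = 2 m, L2 = 15 m
For a 2-link planar arm, max reach = L1 + L2 (fully extended)
Max reach = 2 + 15
Max reach = 17 m

17 m


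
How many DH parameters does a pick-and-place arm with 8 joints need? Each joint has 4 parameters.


Given: 8 joints, 4 DH parameters per joint (d, theta, a, alpha)
Total DH parameters = number_of_joints * 4
Total = 8 * 4
Total = 32

32


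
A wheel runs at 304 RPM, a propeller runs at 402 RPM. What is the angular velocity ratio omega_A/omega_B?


Given: RPM_A = 304, RPM_B = 402
omega = 2*pi*RPM/60, so omega_A/omega_B = RPM_A / RPM_B
omega_A/omega_B = 304 / 402
omega_A/omega_B = 152/201

152/201


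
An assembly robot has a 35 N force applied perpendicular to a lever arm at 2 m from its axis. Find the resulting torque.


Given: F = 35 N, r = 2 m, angle = 90 deg (perpendicular)
Using tau = F * r * sin(90)
sin(90) = 1
tau = 35 * 2 * 1
tau = 70 Nm

70 Nm
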